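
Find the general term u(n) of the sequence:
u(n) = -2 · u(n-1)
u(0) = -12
Pure geometric recurrence with ratio -2.
By induction u(n) = u(0) · (-2)^n = - 12 \left(-2\right)^{n}.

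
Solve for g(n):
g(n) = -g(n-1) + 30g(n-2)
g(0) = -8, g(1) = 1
Characteristic equation: x² + x - 30 = 0, which factors as (x - (-6))(x - (5)) = 0.
Roots r₁ = -6, r₂ = 5 (distinct).
General solution: g(n) = A·(-6)^n + B·(5)^n.
From g(0) = -8: A + B = -8.
From g(1) = 1: -6A + 5B = 1.
Solving: A = - \frac{41}{11}, B = - \frac{47}{11}.
So g(n) = - \frac{41 \left(-6\right)^{n}}{11} - \frac{47 \cdot 5^{n}}{11}.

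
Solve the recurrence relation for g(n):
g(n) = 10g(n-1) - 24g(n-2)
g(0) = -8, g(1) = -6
Characteristic equation: x² - 10x + 24 = 0, which factors as (x - (4))(x - (6)) = 0.
Roots r₁ = 4, r₂ = 6 (distinct).
General solution: g(n) = A·(4)^n + B·(6)^n.
From g(0) = -8: A + B = -8.
From g(1) = -6: 4A + 6B = -6.
Solving: A = -21, B = 13.
So g(n) = - 21 \cdot 4^{n} + 13 \cdot 6^{n}.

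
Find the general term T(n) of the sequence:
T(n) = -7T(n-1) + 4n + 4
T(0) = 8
First-order linear with linear forcing.
Homogeneous solution: T_h(n) = A·(-7)^n.
Try particular T_p(n) = pn + q. Substituting:
  pn + q = -7(p(n-1) + q) + 4n + 4.
Matching the n-coefficient: p = -7p + 4 ⇒ p = \frac{1}{2}.
Matching constants: q = 7p - 7q + 4 ⇒ q = \frac{15}{16}.
General: T(n) = A·(-7)^n + \frac{n}{2} + \frac{15}{16}.
Apply T(0) = 8: A + \frac{15}{16} = 8 ⇒ A = \frac{113}{16}.
So T(n) = \frac{113 \left(-7\right)^{n}}{16} + \frac{n}{2} + \frac{15}{16}.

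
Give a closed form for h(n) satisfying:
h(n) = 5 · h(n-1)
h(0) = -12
Pure geometric recurrence with ratio 5.
By induction h(n) = h(0) · (5)^n = - 12 \cdot 5^{n}.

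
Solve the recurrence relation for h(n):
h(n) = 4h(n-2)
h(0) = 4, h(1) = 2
Characteristic equation: x² - 4 = 0, which factors as (x - (-2))(x - (2)) = 0.
Roots r₁ = -2, r₂ = 2 (distinct).
General solution: h(n) = A·(-2)^n + B·(2)^n.
From h(0) = 4: A + B = 4.
From h(1) = 2: -2A + 2B = 2.
Solving: A = \frac{3}{2}, B = \frac{5}{2}.
So h(n) = \frac{3 \left(-2\right)^{n}}{2} + \frac{5 \cdot 2^{n}}{2}.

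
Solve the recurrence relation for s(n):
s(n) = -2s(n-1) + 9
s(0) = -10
First-order linear non-homogeneous.
Homogeneous solution: s_h(n) = A·(-2)^n.
Try constant particular solution s_p = K: K = -2K + 9 ⇒ K = 3.
General: s(n) = A·(-2)^n + 3.
Apply s(0) = -10: A + 3 = -10 ⇒ A = -13.
So s(n) = 3 - 13 \left(-2\right)^{n}.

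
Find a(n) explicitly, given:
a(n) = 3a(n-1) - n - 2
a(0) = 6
First-order linear with linear forcing.
Homogeneous solution: a_h(n) = A·(3)^n.
Try particular a_p(n) = pn + q. Substituting:
  pn + q = 3(p(n-1) + q) - n - 2.
Matching the n-coefficient: p = 3p - 1 ⇒ p = \frac{1}{2}.
Matching constants: q = -3p + 3q - 2 ⇒ q = \frac{7}{4}.
General: a(n) = A·(3)^n + \frac{n}{2} + \frac{7}{4}.
Apply a(0) = 6: A + \frac{7}{4} = 6 ⇒ A = \frac{17}{4}.
So a(n) = \frac{17 \cdot 3^{n}}{4} + \frac{n}{2} + \frac{7}{4}.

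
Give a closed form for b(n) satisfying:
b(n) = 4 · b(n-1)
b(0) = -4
Pure geometric recurrence with ratio 4.
By induction b(n) = b(0) · (4)^n = - 4 \cdot 4^{n}.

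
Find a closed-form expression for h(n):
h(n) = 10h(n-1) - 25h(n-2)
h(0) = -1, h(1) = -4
Characteristic equation: x² - 10x + 25 = 0, which is (x - (5))².
Repeated root r = 5.
General solution: h(n) = (A + Bn)·(5)^n.
From h(0) = -1: A = -1.
From h(1) = -4: (A + B)·(5) = -4 ⇒ B = \frac{1}{5}.
So h(n) = \left(\frac{n}{5} - 1\right) \cdot (5)^n.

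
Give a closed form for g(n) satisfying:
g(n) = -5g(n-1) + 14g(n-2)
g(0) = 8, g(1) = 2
Characteristic equation: x² + 5x - 14 = 0, which factors as (x - (-7))(x - (2)) = 0.
Roots r₁ = -7, r₂ = 2 (distinct).
General solution: g(n) = A·(-7)^n + B·(2)^n.
From g(0) = 8: A + B = 8.
From g(1) = 2: -7A + 2B = 2.
Solving: A = \frac{14}{9}, B = \frac{58}{9}.
So g(n) = \frac{14 \left(-7\right)^{n}}{9} + \frac{58 \cdot 2^{n}}{9}.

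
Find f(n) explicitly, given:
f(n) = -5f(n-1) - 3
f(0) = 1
First-order linear non-homogeneous.
Homogeneous solution: f_h(n) = A·(-5)^n.
Try constant particular solution f_p = K: K = -5K - 3 ⇒ K = - \frac{1}{2}.
General: f(n) = A·(-5)^n - \frac{1}{2}.
Apply f(0) = 1: A - \frac{1}{2} = 1 ⇒ A = \frac{3}{2}.
So f(n) = \frac{3 \left(-5\right)^{n}}{2} - \frac{1}{2}.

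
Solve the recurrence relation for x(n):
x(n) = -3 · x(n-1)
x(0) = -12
Pure geometric recurrence with ratio -3.
By induction x(n) = x(0) · (-3)^n = - 12 \left(-3\right)^{n}.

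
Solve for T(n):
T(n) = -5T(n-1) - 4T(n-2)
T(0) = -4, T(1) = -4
Characteristic equation: x² + 5x + 4 = 0, which factors as (x - (-4))(x - (-1)) = 0.
Roots r₁ = -4, r₂ = -1 (distinct).
General solution: T(n) = A·(-4)^n + B·(-1)^n.
From T(0) = -4: A + B = -4.
From T(1) = -4: -4A - B = -4.
Solving: A = \frac{8}{3}, B = - \frac{20}{3}.
So T(n) = - \frac{20 \left(-1\right)^{n}}{3} + \frac{8 \left(-4\right)^{n}}{3}.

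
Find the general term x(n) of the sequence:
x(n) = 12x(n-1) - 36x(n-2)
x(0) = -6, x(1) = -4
Characteristic equation: x² - 12x + 36 = 0, which is (x - (6))².
Repeated root r = 6.
General solution: x(n) = (A + Bn)·(6)^n.
From x(0) = -6: A = -6.
From x(1) = -4: (A + B)·(6) = -4 ⇒ B = \frac{16}{3}.
So x(n) = \left(\frac{16 n}{3} - 6\right) \cdot (6)^n.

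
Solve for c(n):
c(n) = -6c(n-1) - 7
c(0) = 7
First-order linear non-homogeneous.
Homogeneous solution: c_h(n) = A·(-6)^n.
Try constant particular solution c_p = K: K = -6K - 7 ⇒ K = -1.
General: c(n) = A·(-6)^n - 1.
Apply c(0) = 7: A - 1 = 7 ⇒ A = 8.
So c(n) = 8 \left(-6\right)^{n} - 1.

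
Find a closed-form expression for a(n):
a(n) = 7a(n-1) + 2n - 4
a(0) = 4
First-order linear with linear forcing.
Homogeneous solution: a_h(n) = A·(7)^n.
Try particular a_p(n) = pn + q. Substituting:
  pn + q = 7(p(n-1) + q) + 2n - 4.
Matching the n-coefficient: p = 7p + 2 ⇒ p = - \frac{1}{3}.
Matching constants: q = -7p + 7q - 4 ⇒ q = \frac{5}{18}.
General: a(n) = A·(7)^n - \frac{n}{3} + \frac{5}{18}.
Apply a(0) = 4: A + \frac{5}{18} = 4 ⇒ A = \frac{67}{18}.
So a(n) = \frac{67 \cdot 7^{n}}{18} - \frac{n}{3} + \frac{5}{18}.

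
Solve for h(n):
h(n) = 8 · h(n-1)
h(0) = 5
Pure geometric recurrence with ratio 8.
By induction h(n) = h(0) · (8)^n = 5 \cdot 8^{n}.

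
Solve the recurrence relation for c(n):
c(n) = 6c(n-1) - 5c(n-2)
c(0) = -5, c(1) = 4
Characteristic equation: x² - 6x + 5 = 0, which factors as (x - (5))(x - (1)) = 0.
Roots r₁ = 5, r₂ = 1 (distinct).
General solution: c(n) = A·(5)^n + B·(1)^n.
From c(0) = -5: A + B = -5.
From c(1) = 4: 5A + B = 4.
Solving: A = \frac{9}{4}, B = - \frac{29}{4}.
So c(n) = \frac{9 \cdot 5^{n}}{4} - \frac{29}{4}.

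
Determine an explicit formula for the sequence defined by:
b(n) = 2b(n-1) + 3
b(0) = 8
First-order linear non-homogeneous.
Homogeneous solution: b_h(n) = A·(2)^n.
Try constant particular solution b_p = K: K = 2K + 3 ⇒ K = -3.
General: b(n) = A·(2)^n - 3.
Apply b(0) = 8: A - 3 = 8 ⇒ A = 11.
So b(n) = 11 \cdot 2^{n} - 3.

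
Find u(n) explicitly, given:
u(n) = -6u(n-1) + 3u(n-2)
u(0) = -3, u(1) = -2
Characteristic equation: x² + 6x - 3 = 0.
Discriminant Δ = (-6)² + 4·(3) = 48.
Roots r₁,₂ = (-6 ± √48)/2, so r₁ = -3 + 2 \sqrt{3}, r₂ = - 2 \sqrt{3} - 3.
General solution: u(n) = A·r₁^n + B·r₂^n.
From the initial conditions, A + B = -3 and r₁A + r₂B = -2.
Since r₁ - r₂ = √48: A = (-2 - (-3)r₂)/√48 = - \frac{11 \sqrt{3}}{12} - \frac{3}{2}, and B = -3 - A = - \frac{3}{2} + \frac{11 \sqrt{3}}{12}.
So u(n) = \left(- \frac{11 \sqrt{3}}{12} - \frac{3}{2}\right)\left(-3 + 2 \sqrt{3}\right)^n + \left(- \frac{3}{2} + \frac{11 \sqrt{3}}{12}\right)\left(- 2 \sqrt{3} - 3\right)^n.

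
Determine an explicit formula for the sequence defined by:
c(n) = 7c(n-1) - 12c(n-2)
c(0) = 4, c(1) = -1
Characteristic equation: x² - 7x + 12 = 0, which factors as (x - (3))(x - (4)) = 0.
Roots r₁ = 3, r₂ = 4 (distinct).
General solution: c(n) = A·(3)^n + B·(4)^n.
From c(0) = 4: A + B = 4.
From c(1) = -1: 3A + 4B = -1.
Solving: A = 17, B = -13.
So c(n) = 17 \cdot 3^{n} - 13 \cdot 4^{n}.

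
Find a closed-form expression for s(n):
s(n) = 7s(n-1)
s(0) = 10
This is a homogeneous first-order recurrence with ratio 7.
By induction s(n) = s(0) · (7)^n = 10 \cdot 7^{n}.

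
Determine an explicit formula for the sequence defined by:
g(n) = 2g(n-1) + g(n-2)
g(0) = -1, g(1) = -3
Characteristic equation: x² - 2x - 1 = 0.
Discriminant Δ = (2)² + 4·(1) = 8.
Roots r₁,₂ = (2 ± √8)/2, so r₁ = 1 + \sqrt{2}, r₂ = 1 - \sqrt{2}.
General solution: g(n) = A·r₁^n + B·r₂^n.
From the initial conditions, A + B = -1 and r₁A + r₂B = -3.
Since r₁ - r₂ = √8: A = (-3 - (-1)r₂)/√8 = - \frac{\sqrt{2}}{2} - \frac{1}{2}, and B = -1 - A = - \frac{1}{2} + \frac{\sqrt{2}}{2}.
So g(n) = \left(- \frac{\sqrt{2}}{2} - \frac{1}{2}\right)\left(1 + \sqrt{2}\right)^n + \left(- \frac{1}{2} + \frac{\sqrt{2}}{2}\right)\left(1 - \sqrt{2}\right)^n.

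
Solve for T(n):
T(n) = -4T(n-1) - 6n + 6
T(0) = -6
First-order linear with linear forcing.
Homogeneous solution: T_h(n) = A·(-4)^n.
Try particular T_p(n) = pn + q. Substituting:
  pn + q = -4(p(n-1) + q) - 6n + 6.
Matching the n-coefficient: p = -4p - 6 ⇒ p = - \frac{6}{5}.
Matching constants: q = 4p - 4q + 6 ⇒ q = \frac{6}{25}.
General: T(n) = A·(-4)^n - \frac{6 n}{5} + \frac{6}{25}.
Apply T(0) = -6: A + \frac{6}{25} = -6 ⇒ A = - \frac{156}{25}.
So T(n) = - \frac{156 \left(-4\right)^{n}}{25} - \frac{6 n}{5} + \frac{6}{25}.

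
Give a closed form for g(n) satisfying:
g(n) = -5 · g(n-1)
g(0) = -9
Pure geometric recurrence with ratio -5.
By induction g(n) = g(0) · (-5)^n = - 9 \left(-5\right)^{n}.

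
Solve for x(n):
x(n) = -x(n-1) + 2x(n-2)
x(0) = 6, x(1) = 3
Characteristic equation: x² + x - 2 = 0, which factors as (x - (1))(x - (-2)) = 0.
Roots r₁ = 1, r₂ = -2 (distinct).
General solution: x(n) = A·(1)^n + B·(-2)^n.
From x(0) = 6: A + B = 6.
From x(1) = 3: A - 2B = 3.
Solving: A = 5, B = 1.
So x(n) = \left(-2\right)^{n} + 5.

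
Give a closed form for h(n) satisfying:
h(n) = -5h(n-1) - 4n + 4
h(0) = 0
First-order linear with linear forcing.
Homogeneous solution: h_h(n) = A·(-5)^n.
Try particular h_p(n) = pn + q. Substituting:
  pn + q = -5(p(n-1) + q) - 4n + 4.
Matching the n-coefficient: p = -5p - 4 ⇒ p = - \frac{2}{3}.
Matching constants: q = 5p - 5q + 4 ⇒ q = \frac{1}{9}.
General: h(n) = A·(-5)^n - \frac{2 n}{3} + \frac{1}{9}.
Apply h(0) = 0: A + \frac{1}{9} = 0 ⇒ A = - \frac{1}{9}.
So h(n) = - \frac{\left(-5\right)^{n}}{9} - \frac{2 n}{3} + \frac{1}{9}.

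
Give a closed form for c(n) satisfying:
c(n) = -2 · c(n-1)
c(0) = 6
Pure geometric recurrence with ratio -2.
By induction c(n) = c(0) · (-2)^n = 6 \left(-2\right)^{n}.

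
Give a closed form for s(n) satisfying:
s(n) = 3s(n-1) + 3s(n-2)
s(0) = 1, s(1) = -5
Characteristic equation: x² - 3x - 3 = 0.
Discriminant Δ = (3)² + 4·(3) = 21.
Roots r₁,₂ = (3 ± √21)/2, so r₁ = \frac{3}{2} + \frac{\sqrt{21}}{2}, r₂ = \frac{3}{2} - \frac{\sqrt{21}}{2}.
General solution: s(n) = A·r₁^n + B·r₂^n.
From the initial conditions, A + B = 1 and r₁A + r₂B = -5.
Since r₁ - r₂ = √21: A = (-5 - (1)r₂)/√21 = \frac{1}{2} - \frac{13 \sqrt{21}}{42}, and B = 1 - A = \frac{1}{2} + \frac{13 \sqrt{21}}{42}.
So s(n) = \left(\frac{1}{2} - \frac{13 \sqrt{21}}{42}\right)\left(\frac{3}{2} + \frac{\sqrt{21}}{2}\right)^n + \left(\frac{1}{2} + \frac{13 \sqrt{21}}{42}\right)\left(\frac{3}{2} - \frac{\sqrt{21}}{2}\right)^n.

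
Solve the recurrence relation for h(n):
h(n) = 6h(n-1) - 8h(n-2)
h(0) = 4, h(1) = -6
Characteristic equation: x² - 6x + 8 = 0, which factors as (x - (2))(x - (4)) = 0.
Roots r₁ = 2, r₂ = 4 (distinct).
General solution: h(n) = A·(2)^n + B·(4)^n.
From h(0) = 4: A + B = 4.
From h(1) = -6: 2A + 4B = -6.
Solving: A = 11, B = -7.
So h(n) = 11 \cdot 2^{n} - 7 \cdot 4^{n}.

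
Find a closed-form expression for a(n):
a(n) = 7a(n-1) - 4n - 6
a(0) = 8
First-order linear with linear forcing.
Homogeneous solution: a_h(n) = A·(7)^n.
Try particular a_p(n) = pn + q. Substituting:
  pn + q = 7(p(n-1) + q) - 4n - 6.
Matching the n-coefficient: p = 7p - 4 ⇒ p = \frac{2}{3}.
Matching constants: q = -7p + 7q - 6 ⇒ q = \frac{16}{9}.
General: a(n) = A·(7)^n + \frac{2 n}{3} + \frac{16}{9}.
Apply a(0) = 8: A + \frac{16}{9} = 8 ⇒ A = \frac{56}{9}.
So a(n) = \frac{56 \cdot 7^{n}}{9} + \frac{2 n}{3} + \frac{16}{9}.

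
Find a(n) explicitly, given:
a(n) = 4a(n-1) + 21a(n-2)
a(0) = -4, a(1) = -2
Characteristic equation: x² - 4x - 21 = 0, which factors as (x - (7))(x - (-3)) = 0.
Roots r₁ = 7, r₂ = -3 (distinct).
General solution: a(n) = A·(7)^n + B·(-3)^n.
From a(0) = -4: A + B = -4.
From a(1) = -2: 7A - 3B = -2.
Solving: A = - \frac{7}{5}, B = - \frac{13}{5}.
So a(n) = - \frac{13 \left(-3\right)^{n}}{5} - \frac{7 \cdot 7^{n}}{5}.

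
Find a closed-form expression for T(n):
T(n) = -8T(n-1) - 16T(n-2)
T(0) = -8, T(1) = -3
Characteristic equation: x² + 8x + 16 = 0, which is (x - (-4))².
Repeated root r = -4.
General solution: T(n) = (A + Bn)·(-4)^n.
From T(0) = -8: A = -8.
From T(1) = -3: (A + B)·(-4) = -3 ⇒ B = \frac{35}{4}.
So T(n) = \left(\frac{35 n}{4} - 8\right) \cdot (-4)^n.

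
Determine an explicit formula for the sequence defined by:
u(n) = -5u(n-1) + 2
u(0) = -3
First-order linear non-homogeneous.
Homogeneous solution: u_h(n) = A·(-5)^n.
Try constant particular solution u_p = K: K = -5K + 2 ⇒ K = \frac{1}{3}.
General: u(n) = A·(-5)^n + \frac{1}{3}.
Apply u(0) = -3: A + \frac{1}{3} = -3 ⇒ A = - \frac{10}{3}.
So u(n) = \frac{1}{3} - \frac{10 \left(-5\right)^{n}}{3}.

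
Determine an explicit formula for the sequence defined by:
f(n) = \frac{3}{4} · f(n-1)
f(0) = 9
Pure geometric recurrence with ratio \frac{3}{4}.
By induction f(n) = f(0) · (\frac{3}{4})^n = 9 \left(\frac{3}{4}\right)^{n}.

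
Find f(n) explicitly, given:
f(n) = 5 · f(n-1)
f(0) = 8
Pure geometric recurrence with ratio 5.
By induction f(n) = f(0) · (5)^n = 8 \cdot 5^{n}.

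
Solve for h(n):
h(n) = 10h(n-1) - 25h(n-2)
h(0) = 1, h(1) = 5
Characteristic equation: x² - 10x + 25 = 0, which is (x - (5))².
Repeated root r = 5.
General solution: h(n) = (A + Bn)·(5)^n.
From h(0) = 1: A = 1.
From h(1) = 5: (A + B)·(5) = 5 ⇒ B = 0.
So h(n) = \left(1\right) \cdot (5)^n.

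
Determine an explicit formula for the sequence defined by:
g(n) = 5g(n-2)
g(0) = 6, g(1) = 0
Characteristic equation: x² - 5 = 0.
Discriminant Δ = (0)² + 4·(5) = 20.
Roots r₁,₂ = (0 ± √20)/2, so r₁ = \sqrt{5}, r₂ = - \sqrt{5}.
General solution: g(n) = A·r₁^n + B·r₂^n.
From the initial conditions, A + B = 6 and r₁A + r₂B = 0.
Since r₁ - r₂ = √20: A = (0 - (6)r₂)/√20 = 3, and B = 6 - A = 3.
So g(n) = \left(3\right)\left(\sqrt{5}\right)^n + \left(3\right)\left(- \sqrt{5}\right)^n.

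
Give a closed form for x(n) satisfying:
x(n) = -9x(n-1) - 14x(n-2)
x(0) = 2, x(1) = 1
Characteristic equation: x² + 9x + 14 = 0, which factors as (x - (-2))(x - (-7)) = 0.
Roots r₁ = -2, r₂ = -7 (distinct).
General solution: x(n) = A·(-2)^n + B·(-7)^n.
From x(0) = 2: A + B = 2.
From x(1) = 1: -2A - 7B = 1.
Solving: A = 3, B = -1.
So x(n) = 3 \left(-2\right)^{n} - \left(-7\right)^{n}.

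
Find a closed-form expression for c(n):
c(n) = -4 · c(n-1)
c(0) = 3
Pure geometric recurrence with ratio -4.
By induction c(n) = c(0) · (-4)^n = 3 \left(-4\right)^{n}.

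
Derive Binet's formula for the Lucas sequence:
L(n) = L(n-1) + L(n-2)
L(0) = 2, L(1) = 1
This is the Lucas sequence.
Characteristic equation: x² - x - 1 = 0; roots r₁ = \frac{1}{2} + \frac{\sqrt{5}}{2}, r₂ = \frac{1}{2} - \frac{\sqrt{5}}{2}.
General: L(n) = A·r₁^n + B·r₂^n. Solving with L(0)=2, L(1)=1 gives A = 1, B = 1.
So L(n) = 2^{- n} \left(\left(1 - \sqrt{5}\right)^{n} + \left(1 + \sqrt{5}\right)^{n}\right).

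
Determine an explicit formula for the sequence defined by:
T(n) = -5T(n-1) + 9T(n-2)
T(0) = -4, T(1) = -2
Characteristic equation: x² + 5x - 9 = 0.
Discriminant Δ = (-5)² + 4·(9) = 61.
Roots r₁,₂ = (-5 ± √61)/2, so r₁ = - \frac{5}{2} + \frac{\sqrt{61}}{2}, r₂ = - \frac{\sqrt{61}}{2} - \frac{5}{2}.
General solution: T(n) = A·r₁^n + B·r₂^n.
From the initial conditions, A + B = -4 and r₁A + r₂B = -2.
Since r₁ - r₂ = √61: A = (-2 - (-4)r₂)/√61 = -2 - \frac{12 \sqrt{61}}{61}, and B = -4 - A = -2 + \frac{12 \sqrt{61}}{61}.
So T(n) = \left(-2 - \frac{12 \sqrt{61}}{61}\right)\left(- \frac{5}{2} + \frac{\sqrt{61}}{2}\right)^n + \left(-2 + \frac{12 \sqrt{61}}{61}\right)\left(- \frac{\sqrt{61}}{2} - \frac{5}{2}\right)^n.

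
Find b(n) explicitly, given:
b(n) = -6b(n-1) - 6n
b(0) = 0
First-order linear with linear forcing.
Homogeneous solution: b_h(n) = A·(-6)^n.
Try particular b_p(n) = pn + q. Substituting:
  pn + q = -6(p(n-1) + q) - 6n.
Matching the n-coefficient: p = -6p - 6 ⇒ p = - \frac{6}{7}.
Matching constants: q = 6p - 6q ⇒ q = - \frac{36}{49}.
General: b(n) = A·(-6)^n - \frac{6 n}{7} - \frac{36}{49}.
Apply b(0) = 0: A - \frac{36}{49} = 0 ⇒ A = \frac{36}{49}.
So b(n) = \frac{36 \left(-6\right)^{n}}{49} - \frac{6 n}{7} - \frac{36}{49}.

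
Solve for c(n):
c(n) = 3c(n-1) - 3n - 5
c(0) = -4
First-order linear with linear forcing.
Homogeneous solution: c_h(n) = A·(3)^n.
Try particular c_p(n) = pn + q. Substituting:
  pn + q = 3(p(n-1) + q) - 3n - 5.
Matching the n-coefficient: p = 3p - 3 ⇒ p = \frac{3}{2}.
Matching constants: q = -3p + 3q - 5 ⇒ q = \frac{19}{4}.
General: c(n) = A·(3)^n + \frac{3 n}{2} + \frac{19}{4}.
Apply c(0) = -4: A + \frac{19}{4} = -4 ⇒ A = - \frac{35}{4}.
So c(n) = - \frac{35 \cdot 3^{n}}{4} + \frac{3 n}{2} + \frac{19}{4}.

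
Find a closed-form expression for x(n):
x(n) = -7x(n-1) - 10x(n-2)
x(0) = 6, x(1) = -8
Characteristic equation: x² + 7x + 10 = 0, which factors as (x - (-2))(x - (-5)) = 0.
Roots r₁ = -2, r₂ = -5 (distinct).
General solution: x(n) = A·(-2)^n + B·(-5)^n.
From x(0) = 6: A + B = 6.
From x(1) = -8: -2A - 5B = -8.
Solving: A = \frac{22}{3}, B = - \frac{4}{3}.
So x(n) = \frac{22 \left(-2\right)^{n}}{3} - \frac{4 \left(-5\right)^{n}}{3}.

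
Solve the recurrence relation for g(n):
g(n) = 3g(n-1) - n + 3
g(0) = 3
First-order linear with linear forcing.
Homogeneous solution: g_h(n) = A·(3)^n.
Try particular g_p(n) = pn + q. Substituting:
  pn + q = 3(p(n-1) + q) - n + 3.
Matching the n-coefficient: p = 3p - 1 ⇒ p = \frac{1}{2}.
Matching constants: q = -3p + 3q + 3 ⇒ q = - \frac{3}{4}.
General: g(n) = A·(3)^n + \frac{n}{2} - \frac{3}{4}.
Apply g(0) = 3: A - \frac{3}{4} = 3 ⇒ A = \frac{15}{4}.
So g(n) = \frac{15 \cdot 3^{n}}{4} + \frac{n}{2} - \frac{3}{4}.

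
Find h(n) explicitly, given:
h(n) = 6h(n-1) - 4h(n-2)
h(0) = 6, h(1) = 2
Characteristic equation: x² - 6x + 4 = 0.
Discriminant Δ = (6)² + 4·(-4) = 20.
Roots r₁,₂ = (6 ± √20)/2, so r₁ = \sqrt{5} + 3, r₂ = 3 - \sqrt{5}.
General solution: h(n) = A·r₁^n + B·r₂^n.
From the initial conditions, A + B = 6 and r₁A + r₂B = 2.
Since r₁ - r₂ = √20: A = (2 - (6)r₂)/√20 = 3 - \frac{8 \sqrt{5}}{5}, and B = 6 - A = 3 + \frac{8 \sqrt{5}}{5}.
So h(n) = \left(3 - \frac{8 \sqrt{5}}{5}\right)\left(\sqrt{5} + 3\right)^n + \left(3 + \frac{8 \sqrt{5}}{5}\right)\left(3 - \sqrt{5}\right)^n.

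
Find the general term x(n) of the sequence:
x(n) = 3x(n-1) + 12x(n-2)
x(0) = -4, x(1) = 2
Characteristic equation: x² - 3x - 12 = 0.
Discriminant Δ = (3)² + 4·(12) = 57.
Roots r₁,₂ = (3 ± √57)/2, so r₁ = \frac{3}{2} + \frac{\sqrt{57}}{2}, r₂ = \frac{3}{2} - \frac{\sqrt{57}}{2}.
General solution: x(n) = A·r₁^n + B·r₂^n.
From the initial conditions, A + B = -4 and r₁A + r₂B = 2.
Since r₁ - r₂ = √57: A = (2 - (-4)r₂)/√57 = -2 + \frac{8 \sqrt{57}}{57}, and B = -4 - A = -2 - \frac{8 \sqrt{57}}{57}.
So x(n) = \left(-2 + \frac{8 \sqrt{57}}{57}\right)\left(\frac{3}{2} + \frac{\sqrt{57}}{2}\right)^n + \left(-2 - \frac{8 \sqrt{57}}{57}\right)\left(\frac{3}{2} - \frac{\sqrt{57}}{2}\right)^n.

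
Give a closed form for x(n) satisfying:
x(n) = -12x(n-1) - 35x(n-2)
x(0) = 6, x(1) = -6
Characteristic equation: x² + 12x + 35 = 0, which factors as (x - (-5))(x - (-7)) = 0.
Roots r₁ = -5, r₂ = -7 (distinct).
General solution: x(n) = A·(-5)^n + B·(-7)^n.
From x(0) = 6: A + B = 6.
From x(1) = -6: -5A - 7B = -6.
Solving: A = 18, B = -12.
So x(n) = 18 \left(-5\right)^{n} - 12 \left(-7\right)^{n}.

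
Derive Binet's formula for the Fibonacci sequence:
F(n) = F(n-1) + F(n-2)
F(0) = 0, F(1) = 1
This is the Fibonacci sequence.
Characteristic equation: x² - x - 1 = 0; roots r₁ = \frac{1}{2} + \frac{\sqrt{5}}{2}, r₂ = \frac{1}{2} - \frac{\sqrt{5}}{2}.
General: F(n) = A·r₁^n + B·r₂^n. Solving with F(0)=0, F(1)=1 gives A = \frac{\sqrt{5}}{5}, B = - \frac{\sqrt{5}}{5}.
So F(n) = \frac{2^{- n} \sqrt{5} \left(- \left(1 - \sqrt{5}\right)^{n} + \left(1 + \sqrt{5}\right)^{n}\right)}{5}.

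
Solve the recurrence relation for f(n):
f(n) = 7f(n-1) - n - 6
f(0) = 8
First-order linear with linear forcing.
Homogeneous solution: f_h(n) = A·(7)^n.
Try particular f_p(n) = pn + q. Substituting:
  pn + q = 7(p(n-1) + q) - n - 6.
Matching the n-coefficient: p = 7p - 1 ⇒ p = \frac{1}{6}.
Matching constants: q = -7p + 7q - 6 ⇒ q = \frac{43}{36}.
General: f(n) = A·(7)^n + \frac{n}{6} + \frac{43}{36}.
Apply f(0) = 8: A + \frac{43}{36} = 8 ⇒ A = \frac{245}{36}.
So f(n) = \frac{245 \cdot 7^{n}}{36} + \frac{n}{6} + \frac{43}{36}.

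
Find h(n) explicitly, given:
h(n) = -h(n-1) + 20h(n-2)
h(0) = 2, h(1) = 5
Characteristic equation: x² + x - 20 = 0, which factors as (x - (-5))(x - (4)) = 0.
Roots r₁ = -5, r₂ = 4 (distinct).
General solution: h(n) = A·(-5)^n + B·(4)^n.
From h(0) = 2: A + B = 2.
From h(1) = 5: -5A + 4B = 5.
Solving: A = \frac{1}{3}, B = \frac{5}{3}.
So h(n) = \frac{\left(-5\right)^{n}}{3} + \frac{5 \cdot 4^{n}}{3}.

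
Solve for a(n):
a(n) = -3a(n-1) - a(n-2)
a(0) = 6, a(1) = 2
Characteristic equation: x² + 3x + 1 = 0.
Discriminant Δ = (-3)² + 4·(-1) = 5.
Roots r₁,₂ = (-3 ± √5)/2, so r₁ = - \frac{3}{2} + \frac{\sqrt{5}}{2}, r₂ = - \frac{3}{2} - \frac{\sqrt{5}}{2}.
General solution: a(n) = A·r₁^n + B·r₂^n.
From the initial conditions, A + B = 6 and r₁A + r₂B = 2.
Since r₁ - r₂ = √5: A = (2 - (6)r₂)/√5 = 3 + \frac{11 \sqrt{5}}{5}, and B = 6 - A = 3 - \frac{11 \sqrt{5}}{5}.
So a(n) = \left(3 + \frac{11 \sqrt{5}}{5}\right)\left(- \frac{3}{2} + \frac{\sqrt{5}}{2}\right)^n + \left(3 - \frac{11 \sqrt{5}}{5}\right)\left(- \frac{3}{2} - \frac{\sqrt{5}}{2}\right)^n.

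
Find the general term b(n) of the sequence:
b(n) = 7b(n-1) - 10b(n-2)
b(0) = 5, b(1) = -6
Characteristic equation: x² - 7x + 10 = 0, which factors as (x - (2))(x - (5)) = 0.
Roots r₁ = 2, r₂ = 5 (distinct).
General solution: b(n) = A·(2)^n + B·(5)^n.
From b(0) = 5: A + B = 5.
From b(1) = -6: 2A + 5B = -6.
Solving: A = \frac{31}{3}, B = - \frac{16}{3}.
So b(n) = \frac{31 \cdot 2^{n}}{3} - \frac{16 \cdot 5^{n}}{3}.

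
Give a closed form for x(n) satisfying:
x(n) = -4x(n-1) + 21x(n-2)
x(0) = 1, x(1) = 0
Characteristic equation: x² + 4x - 21 = 0, which factors as (x - (-7))(x - (3)) = 0.
Roots r₁ = -7, r₂ = 3 (distinct).
General solution: x(n) = A·(-7)^n + B·(3)^n.
From x(0) = 1: A + B = 1.
From x(1) = 0: -7A + 3B = 0.
Solving: A = \frac{3}{10}, B = \frac{7}{10}.
So x(n) = \frac{3 \left(-7\right)^{n}}{10} + \frac{7 \cdot 3^{n}}{10}.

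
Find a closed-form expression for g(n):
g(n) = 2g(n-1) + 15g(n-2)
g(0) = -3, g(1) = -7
Characteristic equation: x² - 2x - 15 = 0, which factors as (x - (-3))(x - (5)) = 0.
Roots r₁ = -3, r₂ = 5 (distinct).
General solution: g(n) = A·(-3)^n + B·(5)^n.
From g(0) = -3: A + B = -3.
From g(1) = -7: -3A + 5B = -7.
Solving: A = -1, B = -2.
So g(n) = - \left(-3\right)^{n} - 2 \cdot 5^{n}.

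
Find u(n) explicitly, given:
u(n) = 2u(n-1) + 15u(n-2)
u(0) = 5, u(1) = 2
Characteristic equation: x² - 2x - 15 = 0, which factors as (x - (5))(x - (-3)) = 0.
Roots r₁ = 5, r₂ = -3 (distinct).
General solution: u(n) = A·(5)^n + B·(-3)^n.
From u(0) = 5: A + B = 5.
From u(1) = 2: 5A - 3B = 2.
Solving: A = \frac{17}{8}, B = \frac{23}{8}.
So u(n) = \frac{23 \left(-3\right)^{n}}{8} + \frac{17 \cdot 5^{n}}{8}.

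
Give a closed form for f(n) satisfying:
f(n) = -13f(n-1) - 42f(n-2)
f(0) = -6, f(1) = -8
Characteristic equation: x² + 13x + 42 = 0, which factors as (x - (-7))(x - (-6)) = 0.
Roots r₁ = -7, r₂ = -6 (distinct).
General solution: f(n) = A·(-7)^n + B·(-6)^n.
From f(0) = -6: A + B = -6.
From f(1) = -8: -7A - 6B = -8.
Solving: A = 44, B = -50.
So f(n) = - 50 \left(-6\right)^{n} + 44 \left(-7\right)^{n}.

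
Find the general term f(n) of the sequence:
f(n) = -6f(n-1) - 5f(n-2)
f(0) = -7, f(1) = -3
Characteristic equation: x² + 6x + 5 = 0, which factors as (x - (-1))(x - (-5)) = 0.
Roots r₁ = -1, r₂ = -5 (distinct).
General solution: f(n) = A·(-1)^n + B·(-5)^n.
From f(0) = -7: A + B = -7.
From f(1) = -3: -A - 5B = -3.
Solving: A = - \frac{19}{2}, B = \frac{5}{2}.
So f(n) = - \frac{19 \left(-1\right)^{n}}{2} + \frac{5 \left(-5\right)^{n}}{2}.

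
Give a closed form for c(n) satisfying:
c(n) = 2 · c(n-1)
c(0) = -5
Pure geometric recurrence with ratio 2.
By induction c(n) = c(0) · (2)^n = - 5 \cdot 2^{n}.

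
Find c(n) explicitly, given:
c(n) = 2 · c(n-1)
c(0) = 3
Pure geometric recurrence with ratio 2.
By induction c(n) = c(0) · (2)^n = 3 \cdot 2^{n}.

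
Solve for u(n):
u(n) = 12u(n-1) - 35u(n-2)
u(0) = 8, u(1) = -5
Characteristic equation: x² - 12x + 35 = 0, which factors as (x - (7))(x - (5)) = 0.
Roots r₁ = 7, r₂ = 5 (distinct).
General solution: u(n) = A·(7)^n + B·(5)^n.
From u(0) = 8: A + B = 8.
From u(1) = -5: 7A + 5B = -5.
Solving: A = - \frac{45}{2}, B = \frac{61}{2}.
So u(n) = \frac{61 \cdot 5^{n}}{2} - \frac{45 \cdot 7^{n}}{2}.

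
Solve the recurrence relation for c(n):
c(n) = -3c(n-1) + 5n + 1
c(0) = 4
First-order linear with linear forcing.
Homogeneous solution: c_h(n) = A·(-3)^n.
Try particular c_p(n) = pn + q. Substituting:
  pn + q = -3(p(n-1) + q) + 5n + 1.
Matching the n-coefficient: p = -3p + 5 ⇒ p = \frac{5}{4}.
Matching constants: q = 3p - 3q + 1 ⇒ q = \frac{19}{16}.
General: c(n) = A·(-3)^n + \frac{5 n}{4} + \frac{19}{16}.
Apply c(0) = 4: A + \frac{19}{16} = 4 ⇒ A = \frac{45}{16}.
So c(n) = \frac{45 \left(-3\right)^{n}}{16} + \frac{5 n}{4} + \frac{19}{16}.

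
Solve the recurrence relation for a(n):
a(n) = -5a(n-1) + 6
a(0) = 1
First-order linear non-homogeneous.
Homogeneous solution: a_h(n) = A·(-5)^n.
Try constant particular solution a_p = K: K = -5K + 6 ⇒ K = 1.
General: a(n) = A·(-5)^n + 1.
Apply a(0) = 1: A + 1 = 1 ⇒ A = 0.
So a(n) = 1.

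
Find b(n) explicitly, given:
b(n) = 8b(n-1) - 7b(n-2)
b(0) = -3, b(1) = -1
Characteristic equation: x² - 8x + 7 = 0, which factors as (x - (7))(x - (1)) = 0.
Roots r₁ = 7, r₂ = 1 (distinct).
General solution: b(n) = A·(7)^n + B·(1)^n.
From b(0) = -3: A + B = -3.
From b(1) = -1: 7A + B = -1.
Solving: A = \frac{1}{3}, B = - \frac{10}{3}.
So b(n) = \frac{7^{n}}{3} - \frac{10}{3}.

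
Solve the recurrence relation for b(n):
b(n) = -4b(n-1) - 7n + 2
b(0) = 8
First-order linear with linear forcing.
Homogeneous solution: b_h(n) = A·(-4)^n.
Try particular b_p(n) = pn + q. Substituting:
  pn + q = -4(p(n-1) + q) - 7n + 2.
Matching the n-coefficient: p = -4p - 7 ⇒ p = - \frac{7}{5}.
Matching constants: q = 4p - 4q + 2 ⇒ q = - \frac{18}{25}.
General: b(n) = A·(-4)^n - \frac{7 n}{5} - \frac{18}{25}.
Apply b(0) = 8: A - \frac{18}{25} = 8 ⇒ A = \frac{218}{25}.
So b(n) = \frac{218 \left(-4\right)^{n}}{25} - \frac{7 n}{5} - \frac{18}{25}.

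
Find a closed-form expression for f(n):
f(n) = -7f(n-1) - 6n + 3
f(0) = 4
First-order linear with linear forcing.
Homogeneous solution: f_h(n) = A·(-7)^n.
Try particular f_p(n) = pn + q. Substituting:
  pn + q = -7(p(n-1) + q) - 6n + 3.
Matching the n-coefficient: p = -7p - 6 ⇒ p = - \frac{3}{4}.
Matching constants: q = 7p - 7q + 3 ⇒ q = - \frac{9}{32}.
General: f(n) = A·(-7)^n - \frac{3 n}{4} - \frac{9}{32}.
Apply f(0) = 4: A - \frac{9}{32} = 4 ⇒ A = \frac{137}{32}.
So f(n) = \frac{137 \left(-7\right)^{n}}{32} - \frac{3 n}{4} - \frac{9}{32}.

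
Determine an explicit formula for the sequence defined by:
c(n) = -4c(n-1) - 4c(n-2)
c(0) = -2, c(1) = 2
Characteristic equation: x² + 4x + 4 = 0, which is (x - (-2))².
Repeated root r = -2.
General solution: c(n) = (A + Bn)·(-2)^n.
From c(0) = -2: A = -2.
From c(1) = 2: (A + B)·(-2) = 2 ⇒ B = 1.
So c(n) = \left(n - 2\right) \cdot (-2)^n.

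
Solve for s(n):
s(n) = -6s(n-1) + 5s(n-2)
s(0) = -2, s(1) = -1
Characteristic equation: x² + 6x - 5 = 0.
Discriminant Δ = (-6)² + 4·(5) = 56.
Roots r₁,₂ = (-6 ± √56)/2, so r₁ = -3 + \sqrt{14}, r₂ = - \sqrt{14} - 3.
General solution: s(n) = A·r₁^n + B·r₂^n.
From the initial conditions, A + B = -2 and r₁A + r₂B = -1.
Since r₁ - r₂ = √56: A = (-1 - (-2)r₂)/√56 = -1 - \frac{\sqrt{14}}{4}, and B = -2 - A = -1 + \frac{\sqrt{14}}{4}.
So s(n) = \left(-1 - \frac{\sqrt{14}}{4}\right)\left(-3 + \sqrt{14}\right)^n + \left(-1 + \frac{\sqrt{14}}{4}\right)\left(- \sqrt{14} - 3\right)^n.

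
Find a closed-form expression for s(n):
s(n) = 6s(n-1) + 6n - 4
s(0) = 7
First-order linear with linear forcing.
Homogeneous solution: s_h(n) = A·(6)^n.
Try particular s_p(n) = pn + q. Substituting:
  pn + q = 6(p(n-1) + q) + 6n - 4.
Matching the n-coefficient: p = 6p + 6 ⇒ p = - \frac{6}{5}.
Matching constants: q = -6p + 6q - 4 ⇒ q = - \frac{16}{25}.
General: s(n) = A·(6)^n - \frac{6 n}{5} - \frac{16}{25}.
Apply s(0) = 7: A - \frac{16}{25} = 7 ⇒ A = \frac{191}{25}.
So s(n) = \frac{191 \cdot 6^{n}}{25} - \frac{6 n}{5} - \frac{16}{25}.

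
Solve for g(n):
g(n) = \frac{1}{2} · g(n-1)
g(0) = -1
Pure geometric recurrence with ratio \frac{1}{2}.
By induction g(n) = g(0) · (\frac{1}{2})^n = - 2^{- n}.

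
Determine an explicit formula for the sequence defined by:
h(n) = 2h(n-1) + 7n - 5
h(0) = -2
First-order linear with linear forcing.
Homogeneous solution: h_h(n) = A·(2)^n.
Try particular h_p(n) = pn + q. Substituting:
  pn + q = 2(p(n-1) + q) + 7n - 5.
Matching the n-coefficient: p = 2p + 7 ⇒ p = -7.
Matching constants: q = -2p + 2q - 5 ⇒ q = -9.
General: h(n) = A·(2)^n - 7 n - 9.
Apply h(0) = -2: A - 9 = -2 ⇒ A = 7.
So h(n) = 7 \cdot 2^{n} - 7 n - 9.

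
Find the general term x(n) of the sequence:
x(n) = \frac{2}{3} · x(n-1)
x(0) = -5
Pure geometric recurrence with ratio \frac{2}{3}.
By induction x(n) = x(0) · (\frac{2}{3})^n = - 5 \left(\frac{2}{3}\right)^{n}.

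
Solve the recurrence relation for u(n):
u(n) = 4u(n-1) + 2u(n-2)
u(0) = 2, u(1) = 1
Characteristic equation: x² - 4x - 2 = 0.
Discriminant Δ = (4)² + 4·(2) = 24.
Roots r₁,₂ = (4 ± √24)/2, so r₁ = 2 + \sqrt{6}, r₂ = 2 - \sqrt{6}.
General solution: u(n) = A·r₁^n + B·r₂^n.
From the initial conditions, A + B = 2 and r₁A + r₂B = 1.
Since r₁ - r₂ = √24: A = (1 - (2)r₂)/√24 = 1 - \frac{\sqrt{6}}{4}, and B = 2 - A = \frac{\sqrt{6}}{4} + 1.
So u(n) = \left(1 - \frac{\sqrt{6}}{4}\right)\left(2 + \sqrt{6}\right)^n + \left(\frac{\sqrt{6}}{4} + 1\right)\left(2 - \sqrt{6}\right)^n.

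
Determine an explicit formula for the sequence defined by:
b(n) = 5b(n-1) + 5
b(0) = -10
First-order linear non-homogeneous.
Homogeneous solution: b_h(n) = A·(5)^n.
Try constant particular solution b_p = K: K = 5K + 5 ⇒ K = - \frac{5}{4}.
General: b(n) = A·(5)^n - \frac{5}{4}.
Apply b(0) = -10: A - \frac{5}{4} = -10 ⇒ A = - \frac{35}{4}.
So b(n) = - \frac{35 \cdot 5^{n}}{4} - \frac{5}{4}.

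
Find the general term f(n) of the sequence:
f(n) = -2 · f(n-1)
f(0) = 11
Pure geometric recurrence with ratio -2.
By induction f(n) = f(0) · (-2)^n = 11 \left(-2\right)^{n}.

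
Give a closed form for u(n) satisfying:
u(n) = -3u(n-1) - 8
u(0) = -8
First-order linear non-homogeneous.
Homogeneous solution: u_h(n) = A·(-3)^n.
Try constant particular solution u_p = K: K = -3K - 8 ⇒ K = -2.
General: u(n) = A·(-3)^n - 2.
Apply u(0) = -8: A - 2 = -8 ⇒ A = -6.
So u(n) = - 6 \left(-3\right)^{n} - 2.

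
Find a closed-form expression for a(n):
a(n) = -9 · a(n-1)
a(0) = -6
Pure geometric recurrence with ratio -9.
By induction a(n) = a(0) · (-9)^n = - 6 \left(-9\right)^{n}.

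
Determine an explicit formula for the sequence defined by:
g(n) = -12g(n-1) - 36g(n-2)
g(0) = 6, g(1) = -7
Characteristic equation: x² + 12x + 36 = 0, which is (x - (-6))².
Repeated root r = -6.
General solution: g(n) = (A + Bn)·(-6)^n.
From g(0) = 6: A = 6.
From g(1) = -7: (A + B)·(-6) = -7 ⇒ B = - \frac{29}{6}.
So g(n) = \left(6 - \frac{29 n}{6}\right) \cdot (-6)^n.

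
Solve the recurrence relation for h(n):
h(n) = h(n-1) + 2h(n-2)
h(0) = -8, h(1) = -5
Characteristic equation: x² - x - 2 = 0, which factors as (x - (-1))(x - (2)) = 0.
Roots r₁ = -1, r₂ = 2 (distinct).
General solution: h(n) = A·(-1)^n + B·(2)^n.
From h(0) = -8: A + B = -8.
From h(1) = -5: -A + 2B = -5.
Solving: A = - \frac{11}{3}, B = - \frac{13}{3}.
So h(n) = - \frac{11 \left(-1\right)^{n}}{3} - \frac{13 \cdot 2^{n}}{3}.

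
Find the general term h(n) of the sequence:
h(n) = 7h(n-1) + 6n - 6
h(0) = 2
First-order linear with linear forcing.
Homogeneous solution: h_h(n) = A·(7)^n.
Try particular h_p(n) = pn + q. Substituting:
  pn + q = 7(p(n-1) + q) + 6n - 6.
Matching the n-coefficient: p = 7p + 6 ⇒ p = -1.
Matching constants: q = -7p + 7q - 6 ⇒ q = - \frac{1}{6}.
General: h(n) = A·(7)^n - n - \frac{1}{6}.
Apply h(0) = 2: A - \frac{1}{6} = 2 ⇒ A = \frac{13}{6}.
So h(n) = \frac{13 \cdot 7^{n}}{6} - n - \frac{1}{6}.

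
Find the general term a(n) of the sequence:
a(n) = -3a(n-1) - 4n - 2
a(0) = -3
First-order linear with linear forcing.
Homogeneous solution: a_h(n) = A·(-3)^n.
Try particular a_p(n) = pn + q. Substituting:
  pn + q = -3(p(n-1) + q) - 4n - 2.
Matching the n-coefficient: p = -3p - 4 ⇒ p = -1.
Matching constants: q = 3p - 3q - 2 ⇒ q = - \frac{5}{4}.
General: a(n) = A·(-3)^n - n - \frac{5}{4}.
Apply a(0) = -3: A - \frac{5}{4} = -3 ⇒ A = - \frac{7}{4}.
So a(n) = - \frac{7 \left(-3\right)^{n}}{4} - n - \frac{5}{4}.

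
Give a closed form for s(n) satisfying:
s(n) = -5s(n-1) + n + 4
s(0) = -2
First-order linear with linear forcing.
Homogeneous solution: s_h(n) = A·(-5)^n.
Try particular s_p(n) = pn + q. Substituting:
  pn + q = -5(p(n-1) + q) + n + 4.
Matching the n-coefficient: p = -5p + 1 ⇒ p = \frac{1}{6}.
Matching constants: q = 5p - 5q + 4 ⇒ q = \frac{29}{36}.
General: s(n) = A·(-5)^n + \frac{n}{6} + \frac{29}{36}.
Apply s(0) = -2: A + \frac{29}{36} = -2 ⇒ A = - \frac{101}{36}.
So s(n) = - \frac{101 \left(-5\right)^{n}}{36} + \frac{n}{6} + \frac{29}{36}.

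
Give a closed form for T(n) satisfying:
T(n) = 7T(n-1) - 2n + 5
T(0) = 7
First-order linear with linear forcing.
Homogeneous solution: T_h(n) = A·(7)^n.
Try particular T_p(n) = pn + q. Substituting:
  pn + q = 7(p(n-1) + q) - 2n + 5.
Matching the n-coefficient: p = 7p - 2 ⇒ p = \frac{1}{3}.
Matching constants: q = -7p + 7q + 5 ⇒ q = - \frac{4}{9}.
General: T(n) = A·(7)^n + \frac{n}{3} - \frac{4}{9}.
Apply T(0) = 7: A - \frac{4}{9} = 7 ⇒ A = \frac{67}{9}.
So T(n) = \frac{67 \cdot 7^{n}}{9} + \frac{n}{3} - \frac{4}{9}.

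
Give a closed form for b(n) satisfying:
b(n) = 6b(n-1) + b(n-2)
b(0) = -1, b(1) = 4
Characteristic equation: x² - 6x - 1 = 0.
Discriminant Δ = (6)² + 4·(1) = 40.
Roots r₁,₂ = (6 ± √40)/2, so r₁ = 3 + \sqrt{10}, r₂ = 3 - \sqrt{10}.
General solution: b(n) = A·r₁^n + B·r₂^n.
From the initial conditions, A + B = -1 and r₁A + r₂B = 4.
Since r₁ - r₂ = √40: A = (4 - (-1)r₂)/√40 = - \frac{1}{2} + \frac{7 \sqrt{10}}{20}, and B = -1 - A = - \frac{7 \sqrt{10}}{20} - \frac{1}{2}.
So b(n) = \left(- \frac{1}{2} + \frac{7 \sqrt{10}}{20}\right)\left(3 + \sqrt{10}\right)^n + \left(- \frac{7 \sqrt{10}}{20} - \frac{1}{2}\right)\left(3 - \sqrt{10}\right)^n.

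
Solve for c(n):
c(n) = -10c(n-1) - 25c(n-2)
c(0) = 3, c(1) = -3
Characteristic equation: x² + 10x + 25 = 0, which is (x - (-5))².
Repeated root r = -5.
General solution: c(n) = (A + Bn)·(-5)^n.
From c(0) = 3: A = 3.
From c(1) = -3: (A + B)·(-5) = -3 ⇒ B = - \frac{12}{5}.
So c(n) = \left(3 - \frac{12 n}{5}\right) \cdot (-5)^n.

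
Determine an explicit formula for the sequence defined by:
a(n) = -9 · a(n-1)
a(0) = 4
Pure geometric recurrence with ratio -9.
By induction a(n) = a(0) · (-9)^n = 4 \left(-9\right)^{n}.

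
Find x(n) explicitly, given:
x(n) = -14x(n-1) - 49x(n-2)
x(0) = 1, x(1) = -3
Characteristic equation: x² + 14x + 49 = 0, which is (x - (-7))².
Repeated root r = -7.
General solution: x(n) = (A + Bn)·(-7)^n.
From x(0) = 1: A = 1.
From x(1) = -3: (A + B)·(-7) = -3 ⇒ B = - \frac{4}{7}.
So x(n) = \left(1 - \frac{4 n}{7}\right) \cdot (-7)^n.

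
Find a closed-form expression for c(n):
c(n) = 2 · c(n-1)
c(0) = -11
Pure geometric recurrence with ratio 2.
By induction c(n) = c(0) · (2)^n = - 11 \cdot 2^{n}.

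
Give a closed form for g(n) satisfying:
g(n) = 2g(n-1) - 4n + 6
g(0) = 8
First-order linear with linear forcing.
Homogeneous solution: g_h(n) = A·(2)^n.
Try particular g_p(n) = pn + q. Substituting:
  pn + q = 2(p(n-1) + q) - 4n + 6.
Matching the n-coefficient: p = 2p - 4 ⇒ p = 4.
Matching constants: q = -2p + 2q + 6 ⇒ q = 2.
General: g(n) = A·(2)^n + 4 n + 2.
Apply g(0) = 8: A + 2 = 8 ⇒ A = 6.
So g(n) = 6 \cdot 2^{n} + 4 n + 2.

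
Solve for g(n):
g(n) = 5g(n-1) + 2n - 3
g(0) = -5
First-order linear with linear forcing.
Homogeneous solution: g_h(n) = A·(5)^n.
Try particular g_p(n) = pn + q. Substituting:
  pn + q = 5(p(n-1) + q) + 2n - 3.
Matching the n-coefficient: p = 5p + 2 ⇒ p = - \frac{1}{2}.
Matching constants: q = -5p + 5q - 3 ⇒ q = \frac{1}{8}.
General: g(n) = A·(5)^n - \frac{n}{2} + \frac{1}{8}.
Apply g(0) = -5: A + \frac{1}{8} = -5 ⇒ A = - \frac{41}{8}.
So g(n) = - \frac{41 \cdot 5^{n}}{8} - \frac{n}{2} + \frac{1}{8}.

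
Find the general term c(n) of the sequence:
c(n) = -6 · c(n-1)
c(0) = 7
Pure geometric recurrence with ratio -6.
By induction c(n) = c(0) · (-6)^n = 7 \left(-6\right)^{n}.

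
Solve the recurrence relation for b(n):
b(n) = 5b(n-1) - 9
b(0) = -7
First-order linear non-homogeneous.
Homogeneous solution: b_h(n) = A·(5)^n.
Try constant particular solution b_p = K: K = 5K - 9 ⇒ K = \frac{9}{4}.
General: b(n) = A·(5)^n + \frac{9}{4}.
Apply b(0) = -7: A + \frac{9}{4} = -7 ⇒ A = - \frac{37}{4}.
So b(n) = \frac{9}{4} - \frac{37 \cdot 5^{n}}{4}.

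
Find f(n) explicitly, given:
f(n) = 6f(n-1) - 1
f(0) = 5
First-order linear non-homogeneous.
Homogeneous solution: f_h(n) = A·(6)^n.
Try constant particular solution f_p = K: K = 6K - 1 ⇒ K = \frac{1}{5}.
General: f(n) = A·(6)^n + \frac{1}{5}.
Apply f(0) = 5: A + \frac{1}{5} = 5 ⇒ A = \frac{24}{5}.
So f(n) = \frac{24 \cdot 6^{n}}{5} + \frac{1}{5}.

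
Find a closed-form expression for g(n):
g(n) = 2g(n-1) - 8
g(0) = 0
First-order linear non-homogeneous.
Homogeneous solution: g_h(n) = A·(2)^n.
Try constant particular solution g_p = K: K = 2K - 8 ⇒ K = 8.
General: g(n) = A·(2)^n + 8.
Apply g(0) = 0: A + 8 = 0 ⇒ A = -8.
So g(n) = 8 - 8 \cdot 2^{n}.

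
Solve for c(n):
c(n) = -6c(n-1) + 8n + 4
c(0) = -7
First-order linear with linear forcing.
Homogeneous solution: c_h(n) = A·(-6)^n.
Try particular c_p(n) = pn + q. Substituting:
  pn + q = -6(p(n-1) + q) + 8n + 4.
Matching the n-coefficient: p = -6p + 8 ⇒ p = \frac{8}{7}.
Matching constants: q = 6p - 6q + 4 ⇒ q = \frac{76}{49}.
General: c(n) = A·(-6)^n + \frac{8 n}{7} + \frac{76}{49}.
Apply c(0) = -7: A + \frac{76}{49} = -7 ⇒ A = - \frac{419}{49}.
So c(n) = - \frac{419 \left(-6\right)^{n}}{49} + \frac{8 n}{7} + \frac{76}{49}.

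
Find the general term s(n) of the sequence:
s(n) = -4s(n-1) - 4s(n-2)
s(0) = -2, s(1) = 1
Characteristic equation: x² + 4x + 4 = 0, which is (x - (-2))².
Repeated root r = -2.
General solution: s(n) = (A + Bn)·(-2)^n.
From s(0) = -2: A = -2.
From s(1) = 1: (A + B)·(-2) = 1 ⇒ B = \frac{3}{2}.
So s(n) = \left(\frac{3 n}{2} - 2\right) \cdot (-2)^n.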